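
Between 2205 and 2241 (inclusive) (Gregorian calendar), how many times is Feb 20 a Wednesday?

6

Track Feb 20's weekday year by year (advancing +1, or +2 across a Feb 29):
  2205: Wed ✓  2206: Thu (+1)  2207: Fri (+1)  2208: Sat (+1)  2209: Mon (+2)
  2210: Tue (+1)  2211: Wed (+1) ✓  2212: Thu (+1)  2213: Sat (+2)  2214: Sun (+1)
  2215: Mon (+1)  2216: Tue (+1)  2217: Thu (+2)  2218: Fri (+1)  … (9 more years) …
  2228: Wed (+1) ✓  2229: Fri (+2)  2230: Sat (+1)  2231: Sun (+1)  2232: Mon (+1)
  2233: Wed (+2) ✓  2234: Thu (+1)  2235: Fri (+1)  2236: Sat (+1)  2237: Mon (+2)
  2238: Tue (+1)  2239: Wed (+1) ✓  2240: Thu (+1)  2241: Sat (+2)
Wednesday years: 2205, 2211, 2222, 2228, 2233, 2239 — 6 in total.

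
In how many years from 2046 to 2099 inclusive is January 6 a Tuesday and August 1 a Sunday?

Check each year's weekday for January 6 and August 1:
  2046: Sat/Wed  2047: Sun/Thu  2048: Mon/Sat  2049: Wed/Sun  2050: Thu/Mon  2051: Fri/Tue  2052: Sat/Thu  2053: Mon/Fri  2054: Tue/Sat  2055: Wed/Sun  2056: Thu/Tue  2057: Sat/Wed  2058: Sun/Thu  2059: Mon/Fri  …(26 more)…  2086: Sun/Thu  2087: Mon/Fri  2088: Tue/Sun ✓  2089: Thu/Mon  2090: Fri/Tue  2091: Sat/Wed  2092: Sun/Fri  2093: Tue/Sat  2094: Wed/Sun  2095: Thu/Mon  2096: Fri/Wed  2097: Sun/Thu  2098: Mon/Fri  2099: Tue/Sat
Both conditions hold in: 2060, 2088 — 2.

2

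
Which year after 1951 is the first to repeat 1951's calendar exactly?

Two years share a calendar iff Jan 1 falls on the same weekday and both are leap or both are common. 1951: Jan 1 is Monday, common year.
1952: Jan 1 Tuesday, leap
1953: Jan 1 Thursday, common
1954: Jan 1 Friday, common
1955: Jan 1 Saturday, common
1956: Jan 1 Sunday, leap
1957: Jan 1 Tuesday, common
1958: Jan 1 Wednesday, common
1959: Jan 1 Thursday, common
1960: Jan 1 Friday, leap
1961: Jan 1 Sunday, common
1962: Jan 1 Monday, common
1962 matches on both conditions.

1962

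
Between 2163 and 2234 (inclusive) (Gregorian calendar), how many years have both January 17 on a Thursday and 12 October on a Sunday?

Check each year's weekday for January 17 and 12 October:
  2163: Mon/Wed  2164: Tue/Fri  2165: Thu/Sat  2166: Fri/Sun  2167: Sat/Mon  2168: Sun/Wed  2169: Tue/Thu  2170: Wed/Fri  2171: Thu/Sat  2172: Fri/Mon  2173: Sun/Tue  2174: Mon/Wed  2175: Tue/Thu  2176: Wed/Sat  …(44 more)…  2221: Wed/Fri  2222: Thu/Sat  2223: Fri/Sun  2224: Sat/Tue  2225: Mon/Wed  2226: Tue/Thu  2227: Wed/Fri  2228: Thu/Sun ✓  2229: Sat/Mon  2230: Sun/Tue  2231: Mon/Wed  2232: Tue/Fri  2233: Thu/Sat  2234: Fri/Sun
Both conditions hold in: 2188, 2228 — 2.

2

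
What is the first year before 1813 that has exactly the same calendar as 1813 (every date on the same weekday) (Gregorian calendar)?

Two years share a calendar iff Jan 1 falls on the same weekday and both are leap or both are common. 1813: Jan 1 is Friday, common year.
1812: Jan 1 Wednesday, leap
1811: Jan 1 Tuesday, common
1810: Jan 1 Monday, common
1809: Jan 1 Sunday, common
1808: Jan 1 Friday, leap
1807: Jan 1 Thursday, common
1806: Jan 1 Wednesday, common
1805: Jan 1 Tuesday, common
1804: Jan 1 Sunday, leap
1803: Jan 1 Saturday, common
1802: Jan 1 Friday, common
1802 matches on both conditions.

1802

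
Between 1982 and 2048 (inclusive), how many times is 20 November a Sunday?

10

Track 20 November's weekday year by year (advancing +1, or +2 across a Feb 29):
  1982: Sat  1983: Sun (+1) ✓  1984: Tue (+2)  1985: Wed (+1)  1986: Thu (+1)
  1987: Fri (+1)  1988: Sun (+2) ✓  1989: Mon (+1)  1990: Tue (+1)  1991: Wed (+1)
  1992: Fri (+2)  1993: Sat (+1)  1994: Sun (+1) ✓  1995: Mon (+1)  … (39 more years) …
  2035: Tue (+1)  2036: Thu (+2)  2037: Fri (+1)  2038: Sat (+1)  2039: Sun (+1) ✓
  2040: Tue (+2)  2041: Wed (+1)  2042: Thu (+1)  2043: Fri (+1)  2044: Sun (+2) ✓
  2045: Mon (+1)  2046: Tue (+1)  2047: Wed (+1)  2048: Fri (+2)
Sunday years: 1983, 1988, 1994, 2005, 2011, 2016, 2022, 2033, 2039, 2044 — 10 in total.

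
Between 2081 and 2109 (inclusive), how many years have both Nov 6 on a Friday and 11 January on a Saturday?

0

Check each year's weekday for Nov 6 and 11 January:
  2081: Thu/Sat  2082: Fri/Sun  2083: Sat/Mon  2084: Mon/Tue  2085: Tue/Thu  2086: Wed/Fri  2087: Thu/Sat  2088: Sat/Sun  2089: Sun/Tue  2090: Mon/Wed  2091: Tue/Thu  2092: Thu/Fri  2093: Fri/Sun  2094: Sat/Mon  2095: Sun/Tue  2096: Tue/Wed  2097: Wed/Fri  2098: Thu/Sat  2099: Fri/Sun  2100: Sat/Mon  2101: Sun/Tue  2102: Mon/Wed  2103: Tue/Thu  2104: Thu/Fri  2105: Fri/Sun  2106: Sat/Mon  2107: Sun/Tue  2108: Tue/Wed  2109: Wed/Fri
Both conditions hold in: no year — 0.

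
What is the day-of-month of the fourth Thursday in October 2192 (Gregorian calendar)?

October 1, 2192 is a Monday, so the first Thursday is the 4th.
The fourth Thursday is 4 + 21 = 25.

25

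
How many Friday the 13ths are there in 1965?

1

Check the 13th of each month of 1965: Jan 13: Wed, Feb 13: Sat, Mar 13: Sat, Apr 13: Tue, May 13: Thu, Jun 13: Sun, Jul 13: Tue, Aug 13: Fri, Sep 13: Mon, Oct 13: Wed, Nov 13: Sat, Dec 13: Mon.
Friday occurs in August — 1 month.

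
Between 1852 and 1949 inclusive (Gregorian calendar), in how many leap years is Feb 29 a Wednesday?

3

Leap years in 1852–1949: 24 of them.
Feb 29 weekday advances by 5 (mod 7) from one leap year to the next four years later (or differs when a century non-leap intervenes).
Leap-day weekdays: 1852:Sun 1856:Fri 1860:Wed✓ 1864:Mon 1868:Sat 1872:Thu 1876:Tue 1880:Sun 1884:Fri 1888:Wed✓ 1892:Mon 1896:Sat 1904:Mon 1908:Sat 1912:Thu 1916:Tue 1920:Sun 1924:Fri 1928:Wed✓ 1932:Mon 1936:Sat 1940:Thu 1944:Tue 1948:Sun
Wednesday: 1860, 1888, 1928 → 3.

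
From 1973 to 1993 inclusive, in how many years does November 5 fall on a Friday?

Track November 5's weekday year by year (advancing +1, or +2 across a Feb 29):
  1973: Mon  1974: Tue (+1)  1975: Wed (+1)  1976: Fri (+2) ✓  1977: Sat (+1)
  1978: Sun (+1)  1979: Mon (+1)  1980: Wed (+2)  1981: Thu (+1)  1982: Fri (+1) ✓
  1983: Sat (+1)  1984: Mon (+2)  1985: Tue (+1)  1986: Wed (+1)  1987: Thu (+1)
  1988: Sat (+2)  1989: Sun (+1)  1990: Mon (+1)  1991: Tue (+1)  1992: Thu (+2)
  1993: Fri (+1) ✓
Friday years: 1976, 1982, 1993 — 3 in total.

3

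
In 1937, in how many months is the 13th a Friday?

Check the 13th of each month of 1937: Jan 13: Wed, Feb 13: Sat, Mar 13: Sat, Apr 13: Tue, May 13: Thu, Jun 13: Sun, Jul 13: Tue, Aug 13: Fri, Sep 13: Mon, Oct 13: Wed, Nov 13: Sat, Dec 13: Mon.
Friday occurs in August — 1 month.

1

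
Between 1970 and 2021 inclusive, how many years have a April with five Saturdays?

14

April has 30 days; it has five Saturdays when Saturday falls among the first (month-length − 28) days — i.e. when April 1 is one of Saturday/Friday.
April 1 by year: 1970:Wed 1971:Thu 1972:Sat✓ 1973:Sun 1974:Mon 1975:Tue 1976:Thu 1977:Fri✓ 1978:Sat✓ 1979:Sun 1980:Tue 1981:Wed 1982:Thu 1983:Fri✓ 1984:Sun …(22 more)… 2007:Sun 2008:Tue 2009:Wed 2010:Thu 2011:Fri✓ 2012:Sun 2013:Mon 2014:Tue 2015:Wed 2016:Fri✓ 2017:Sat✓ 2018:Sun 2019:Mon 2020:Wed 2021:Thu
Years with five Saturdays: 1972, 1977, 1978, 1983, 1988, 1989, 1994, 1995, 2000, 2005, 2006, 2011, 2016, 2017 → 14.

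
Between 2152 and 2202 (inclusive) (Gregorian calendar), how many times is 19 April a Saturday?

Track 19 April's weekday year by year (advancing +1, or +2 across a Feb 29):
  2152: Wed  2153: Thu (+1)  2154: Fri (+1)  2155: Sat (+1) ✓  2156: Mon (+2)
  2157: Tue (+1)  2158: Wed (+1)  2159: Thu (+1)  2160: Sat (+2) ✓  2161: Sun (+1)
  2162: Mon (+1)  2163: Tue (+1)  2164: Thu (+2)  2165: Fri (+1)  … (23 more years) …
  2189: Sun (+1)  2190: Mon (+1)  2191: Tue (+1)  2192: Thu (+2)  2193: Fri (+1)
  2194: Sat (+1) ✓  2195: Sun (+1)  2196: Tue (+2)  2197: Wed (+1)  2198: Thu (+1)
  2199: Fri (+1)  2200: Sat (+1) ✓  2201: Sun (+1)  2202: Mon (+1)
Saturday years: 2155, 2160, 2166, 2177, 2183, 2188, 2194, 2200 — 8 in total.

8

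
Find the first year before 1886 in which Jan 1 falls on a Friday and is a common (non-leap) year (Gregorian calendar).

1875

Jan 1 advances by 2 weekdays after a leap year and by 1 after a common year.
1886: Jan 1 is Friday.
1885: Thursday
1884: Tuesday (leap)
1883: Monday
1882: Sunday
1881: Saturday
1880: Thursday (leap)
1879: Wednesday
1878: Tuesday
1877: Monday
1876: Saturday (leap)
1875: Friday
1875 begins on a Friday and is a common year.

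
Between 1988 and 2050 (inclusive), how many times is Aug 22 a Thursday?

9

Track Aug 22's weekday year by year (advancing +1, or +2 across a Feb 29):
  1988: Mon  1989: Tue (+1)  1990: Wed (+1)  1991: Thu (+1) ✓  1992: Sat (+2)
  1993: Sun (+1)  1994: Mon (+1)  1995: Tue (+1)  1996: Thu (+2) ✓  1997: Fri (+1)
  1998: Sat (+1)  1999: Sun (+1)  2000: Tue (+2)  2001: Wed (+1)  … (35 more years) …
  2037: Sat (+1)  2038: Sun (+1)  2039: Mon (+1)  2040: Wed (+2)  2041: Thu (+1) ✓
  2042: Fri (+1)  2043: Sat (+1)  2044: Mon (+2)  2045: Tue (+1)  2046: Wed (+1)
  2047: Thu (+1) ✓  2048: Sat (+2)  2049: Sun (+1)  2050: Mon (+1)
Thursday years: 1991, 1996, 2002, 2013, 2019, 2024, 2030, 2041, 2047 — 9 in total.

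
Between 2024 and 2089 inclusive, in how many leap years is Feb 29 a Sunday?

Leap years in 2024–2089: 17 of them.
Feb 29 weekday advances by 5 (mod 7) from one leap year to the next four years later (or differs when a century non-leap intervenes).
Leap-day weekdays: 2024:Thu 2028:Tue 2032:Sun✓ 2036:Fri 2040:Wed 2044:Mon 2048:Sat 2052:Thu 2056:Tue 2060:Sun✓ 2064:Fri 2068:Wed 2072:Mon 2076:Sat 2080:Thu 2084:Tue 2088:Sun✓
Sunday: 2032, 2060, 2088 → 3.

3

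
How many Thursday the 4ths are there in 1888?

1

Check the 4th of each month of 1888: Jan 4: Wed, Feb 4: Sat, Mar 4: Sun, Apr 4: Wed, May 4: Fri, Jun 4: Mon, Jul 4: Wed, Aug 4: Sat, Sep 4: Tue, Oct 4: Thu, Nov 4: Sun, Dec 4: Tue.
Thursday occurs in October — 1 month.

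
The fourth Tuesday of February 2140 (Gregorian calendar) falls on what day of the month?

23

February 1, 2140 is a Monday, so the first Tuesday is the 2nd.
The fourth Tuesday is 2 + 21 = 23.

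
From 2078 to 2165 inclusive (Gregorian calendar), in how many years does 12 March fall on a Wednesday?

13

Track 12 March's weekday year by year (advancing +1, or +2 across a Feb 29):
  2078: Sat  2079: Sun (+1)  2080: Tue (+2)  2081: Wed (+1) ✓  2082: Thu (+1)
  2083: Fri (+1)  2084: Sun (+2)  2085: Mon (+1)  2086: Tue (+1)  2087: Wed (+1) ✓
  2088: Fri (+2)  2089: Sat (+1)  2090: Sun (+1)  2091: Mon (+1)  … (60 more years) …
  2152: Sun (+2)  2153: Mon (+1)  2154: Tue (+1)  2155: Wed (+1) ✓  2156: Fri (+2)
  2157: Sat (+1)  2158: Sun (+1)  2159: Mon (+1)  2160: Wed (+2) ✓  2161: Thu (+1)
  2162: Fri (+1)  2163: Sat (+1)  2164: Mon (+2)  2165: Tue (+1)
Wednesday years: 2081, 2087, 2092, 2098, 2104, 2110, 2121, 2127, 2132, 2138, 2149, 2155, 2160 — 13 in total.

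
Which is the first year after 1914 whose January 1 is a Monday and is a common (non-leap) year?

Jan 1 advances by 2 weekdays after a leap year and by 1 after a common year.
1914: Jan 1 is Thursday.
1915: Friday
1916: Saturday (leap)
1917: Monday
1917 begins on a Monday and is a common year.

1917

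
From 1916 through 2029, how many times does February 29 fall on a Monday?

Leap years in 1916–2029: 29 of them.
Feb 29 weekday advances by 5 (mod 7) from one leap year to the next four years later (or differs when a century non-leap intervenes).
Leap-day weekdays: 1916:Tue 1920:Sun 1924:Fri 1928:Wed 1932:Mon✓ 1936:Sat 1940:Thu 1944:Tue 1948:Sun 1952:Fri 1956:Wed 1960:Mon✓ 1964:Sat …(3 more)… 1980:Fri 1984:Wed 1988:Mon✓ 1992:Sat 1996:Thu 2000:Tue 2004:Sun 2008:Fri 2012:Wed 2016:Mon✓ 2020:Sat 2024:Thu 2028:Tue
Monday: 1932, 1960, 1988, 2016 → 4.

4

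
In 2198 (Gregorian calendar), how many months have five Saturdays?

A month of length L has five Saturdays iff its first Saturday is on day ≤ L−28 (so day 1–3 in a 31-day month, 1–2 in a 30-day month, day 1 in a leap February).
Checking each month of 2198: Jan starts Mon (31d); Feb starts Thu (28d); Mar starts Thu (31d) ✓; Apr starts Sun (30d); May starts Tue (31d); Jun starts Fri (30d) ✓; Jul starts Sun (31d); Aug starts Wed (31d); Sep starts Sat (30d) ✓; Oct starts Mon (31d); Nov starts Thu (30d); Dec starts Sat (31d) ✓.
Five-Saturday months: March, June, September, December → 4.

4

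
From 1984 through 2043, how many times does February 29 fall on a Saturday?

2

Leap years in 1984–2043: 15 of them.
Feb 29 weekday advances by 5 (mod 7) from one leap year to the next four years later (or differs when a century non-leap intervenes).
Leap-day weekdays: 1984:Wed 1988:Mon 1992:Sat✓ 1996:Thu 2000:Tue 2004:Sun 2008:Fri 2012:Wed 2016:Mon 2020:Sat✓ 2024:Thu 2028:Tue 2032:Sun 2036:Fri 2040:Wed
Saturday: 1992, 2020 → 2.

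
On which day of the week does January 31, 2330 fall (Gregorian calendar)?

January 1, 2330 is a Wednesday.
January 31 is day 31 of the year, i.e. 30 days after Jan 1.
30 mod 7 = 2, so advance 2 weekdays from Wednesday: Friday.

Friday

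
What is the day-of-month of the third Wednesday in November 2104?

November 1, 2104 is a Saturday, so the first Wednesday is the 5th.
The third Wednesday is 5 + 14 = 19.

19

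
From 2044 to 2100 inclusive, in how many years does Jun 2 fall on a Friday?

8

Track Jun 2's weekday year by year (advancing +1, or +2 across a Feb 29):
  2044: Thu  2045: Fri (+1) ✓  2046: Sat (+1)  2047: Sun (+1)  2048: Tue (+2)
  2049: Wed (+1)  2050: Thu (+1)  2051: Fri (+1) ✓  2052: Sun (+2)  2053: Mon (+1)
  2054: Tue (+1)  2055: Wed (+1)  2056: Fri (+2) ✓  2057: Sat (+1)  … (29 more years) …
  2087: Mon (+1)  2088: Wed (+2)  2089: Thu (+1)  2090: Fri (+1) ✓  2091: Sat (+1)
  2092: Mon (+2)  2093: Tue (+1)  2094: Wed (+1)  2095: Thu (+1)  2096: Sat (+2)
  2097: Sun (+1)  2098: Mon (+1)  2099: Tue (+1)  2100: Wed (+1)
Friday years: 2045, 2051, 2056, 2062, 2073, 2079, 2084, 2090 — 8 in total.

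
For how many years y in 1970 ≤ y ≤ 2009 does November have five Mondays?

12

November has 30 days; it has five Mondays when Monday falls among the first (month-length − 28) days — i.e. when November 1 is one of Monday/Sunday.
November 1 by year: 1970:Sun✓ 1971:Mon✓ 1972:Wed 1973:Thu 1974:Fri 1975:Sat 1976:Mon✓ 1977:Tue 1978:Wed 1979:Thu 1980:Sat 1981:Sun✓ 1982:Mon✓ 1983:Tue 1984:Thu …(10 more)… 1995:Wed 1996:Fri 1997:Sat 1998:Sun✓ 1999:Mon✓ 2000:Wed 2001:Thu 2002:Fri 2003:Sat 2004:Mon✓ 2005:Tue 2006:Wed 2007:Thu 2008:Sat 2009:Sun✓
Years with five Mondays: 1970, 1971, 1976, 1981, 1982, 1987, 1992, 1993, 1998, 1999, 2004, 2009 → 12.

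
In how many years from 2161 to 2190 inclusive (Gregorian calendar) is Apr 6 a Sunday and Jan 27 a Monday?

3

Check each year's weekday for Apr 6 and Jan 27:
  2161: Mon/Tue  2162: Tue/Wed  2163: Wed/Thu  2164: Fri/Fri  2165: Sat/Sun  2166: Sun/Mon ✓  2167: Mon/Tue  2168: Wed/Wed  2169: Thu/Fri  2170: Fri/Sat  2171: Sat/Sun  2172: Mon/Mon  2173: Tue/Wed  2174: Wed/Thu  2175: Thu/Fri  2176: Sat/Sat  2177: Sun/Mon ✓  2178: Mon/Tue  2179: Tue/Wed  2180: Thu/Thu  2181: Fri/Sat  2182: Sat/Sun  2183: Sun/Mon ✓  2184: Tue/Tue  2185: Wed/Thu  2186: Thu/Fri  2187: Fri/Sat  2188: Sun/Sun  2189: Mon/Tue  2190: Tue/Wed
Both conditions hold in: 2166, 2177, 2183 — 3.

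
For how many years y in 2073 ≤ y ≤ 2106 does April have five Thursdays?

11

April has 30 days; it has five Thursdays when Thursday falls among the first (month-length − 28) days — i.e. when April 1 is one of Thursday/Wednesday.
April 1 by year: 2073:Sat 2074:Sun 2075:Mon 2076:Wed✓ 2077:Thu✓ 2078:Fri 2079:Sat 2080:Mon 2081:Tue 2082:Wed✓ 2083:Thu✓ 2084:Sat 2085:Sun 2086:Mon 2087:Tue …(4 more)… 2092:Tue 2093:Wed✓ 2094:Thu✓ 2095:Fri 2096:Sun 2097:Mon 2098:Tue 2099:Wed✓ 2100:Thu✓ 2101:Fri 2102:Sat 2103:Sun 2104:Tue 2105:Wed✓ 2106:Thu✓
Years with five Thursdays: 2076, 2077, 2082, 2083, 2088, 2093, 2094, 2099, 2100, 2105, 2106 → 11.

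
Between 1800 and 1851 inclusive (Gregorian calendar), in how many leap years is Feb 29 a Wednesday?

2

Leap years in 1800–1851: 12 of them.
Feb 29 weekday advances by 5 (mod 7) from one leap year to the next four years later (or differs when a century non-leap intervenes).
Leap-day weekdays: 1804:Wed✓ 1808:Mon 1812:Sat 1816:Thu 1820:Tue 1824:Sun 1828:Fri 1832:Wed✓ 1836:Mon 1840:Sat 1844:Thu 1848:Tue
Wednesday: 1804, 1832 → 2.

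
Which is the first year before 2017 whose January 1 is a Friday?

Jan 1 advances by 2 weekdays after a leap year and by 1 after a common year.
2017: Jan 1 is Sunday.
2016: Friday (leap)
2016 begins on a Friday

2016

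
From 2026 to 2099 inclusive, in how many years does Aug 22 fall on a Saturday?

Track Aug 22's weekday year by year (advancing +1, or +2 across a Feb 29):
  2026: Sat ✓  2027: Sun (+1)  2028: Tue (+2)  2029: Wed (+1)  2030: Thu (+1)
  2031: Fri (+1)  2032: Sun (+2)  2033: Mon (+1)  2034: Tue (+1)  2035: Wed (+1)
  2036: Fri (+2)  2037: Sat (+1) ✓  2038: Sun (+1)  2039: Mon (+1)  … (46 more years) …
  2086: Thu (+1)  2087: Fri (+1)  2088: Sun (+2)  2089: Mon (+1)  2090: Tue (+1)
  2091: Wed (+1)  2092: Fri (+2)  2093: Sat (+1) ✓  2094: Sun (+1)  2095: Mon (+1)
  2096: Wed (+2)  2097: Thu (+1)  2098: Fri (+1)  2099: Sat (+1) ✓
Saturday years: 2026, 2037, 2043, 2048, 2054, 2065, 2071, 2076, 2082, 2093, 2099 — 11 in total.

11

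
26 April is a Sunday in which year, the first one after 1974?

1981

From one year to the next, a fixed date's weekday advances by 1, or by 2 when a Feb 29 lies between the two dates.
1974: April 26 is Friday.
1975: Saturday (+1)
1976: Monday (+2)
1977: Tuesday (+1)
1978: Wednesday (+1)
1979: Thursday (+1)
1980: Saturday (+2)
1981: Sunday (+1)
26 April falls on a Sunday in 1981.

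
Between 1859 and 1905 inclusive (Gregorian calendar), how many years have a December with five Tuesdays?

December has 31 days; it has five Tuesdays when Tuesday falls among the first (month-length − 28) days — i.e. when December 1 is one of Tuesday/Monday/Sunday.
December 1 by year: 1859:Thu 1860:Sat 1861:Sun✓ 1862:Mon✓ 1863:Tue✓ 1864:Thu 1865:Fri 1866:Sat 1867:Sun✓ 1868:Tue✓ 1869:Wed 1870:Thu 1871:Fri 1872:Sun✓ 1873:Mon✓ …(17 more)… 1891:Tue✓ 1892:Thu 1893:Fri 1894:Sat 1895:Sun✓ 1896:Tue✓ 1897:Wed 1898:Thu 1899:Fri 1900:Sat 1901:Sun✓ 1902:Mon✓ 1903:Tue✓ 1904:Thu 1905:Fri
Years with five Tuesdays: 1861, 1862, 1863, 1867, 1868, 1872, 1873, 1874, 1878, 1879, 1884, 1885, 1889, 1890, 1891, 1895, 1896, 1901, 1902, 1903 → 20.

20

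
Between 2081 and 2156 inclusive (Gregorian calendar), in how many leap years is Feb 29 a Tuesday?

3

Leap years in 2081–2156: 18 of them.
Feb 29 weekday advances by 5 (mod 7) from one leap year to the next four years later (or differs when a century non-leap intervenes).
Leap-day weekdays: 2084:Tue✓ 2088:Sun 2092:Fri 2096:Wed 2104:Fri 2108:Wed 2112:Mon 2116:Sat 2120:Thu 2124:Tue✓ 2128:Sun 2132:Fri 2136:Wed 2140:Mon 2144:Sat 2148:Thu 2152:Tue✓ 2156:Sun
Tuesday: 2084, 2124, 2152 → 3.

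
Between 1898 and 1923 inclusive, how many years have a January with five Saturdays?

January has 31 days; it has five Saturdays when Saturday falls among the first (month-length − 28) days — i.e. when January 1 is one of Saturday/Friday/Thursday.
January 1 by year: 1898:Sat✓ 1899:Sun 1900:Mon 1901:Tue 1902:Wed 1903:Thu✓ 1904:Fri✓ 1905:Sun 1906:Mon 1907:Tue 1908:Wed 1909:Fri✓ 1910:Sat✓ 1911:Sun 1912:Mon 1913:Wed 1914:Thu✓ 1915:Fri✓ 1916:Sat✓ 1917:Mon 1918:Tue 1919:Wed 1920:Thu✓ 1921:Sat✓ 1922:Sun 1923:Mon
Years with five Saturdays: 1898, 1903, 1904, 1909, 1910, 1914, 1915, 1916, 1920, 1921 → 10.

10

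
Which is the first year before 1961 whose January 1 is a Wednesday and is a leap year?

1936

Jan 1 advances by 2 weekdays after a leap year and by 1 after a common year.
1961: Jan 1 is Sunday.
1960: Friday (leap)
1959: Thursday
1958: Wednesday
1957: Tuesday
1956: Sunday (leap)
1955: Saturday
1954: Friday
1953: Thursday
1952: Tuesday (leap)
1951: Monday
1950: Sunday
1949: Saturday
1948: Thursday (leap)
1947: Wednesday
1946: Tuesday
1945: Monday
1944: Saturday (leap)
1943: Friday
1942: Thursday
1941: Wednesday
1940: Monday (leap)
1939: Sunday
1938: Saturday
1937: Friday
1936: Wednesday (leap)
1936 begins on a Wednesday and is a leap year.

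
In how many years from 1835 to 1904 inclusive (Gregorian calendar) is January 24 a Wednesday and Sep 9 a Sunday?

8

Check each year's weekday for January 24 and Sep 9:
  1835: Sat/Wed  1836: Sun/Fri  1837: Tue/Sat  1838: Wed/Sun ✓  1839: Thu/Mon  1840: Fri/Wed  1841: Sun/Thu  1842: Mon/Fri  1843: Tue/Sat  1844: Wed/Mon  1845: Fri/Tue  1846: Sat/Wed  1847: Sun/Thu  1848: Mon/Sat  …(42 more)…  1891: Sat/Wed  1892: Sun/Fri  1893: Tue/Sat  1894: Wed/Sun ✓  1895: Thu/Mon  1896: Fri/Wed  1897: Sun/Thu  1898: Mon/Fri  1899: Tue/Sat  1900: Wed/Sun ✓  1901: Thu/Mon  1902: Fri/Tue  1903: Sat/Wed  1904: Sun/Fri
Both conditions hold in: 1838, 1849, 1855, 1866, 1877, 1883, 1894, 1900 — 8.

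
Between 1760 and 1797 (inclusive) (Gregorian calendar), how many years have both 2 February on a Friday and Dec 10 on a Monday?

Check each year's weekday for 2 February and Dec 10:
  1760: Sat/Wed  1761: Mon/Thu  1762: Tue/Fri  1763: Wed/Sat  1764: Thu/Mon  1765: Sat/Tue  1766: Sun/Wed  1767: Mon/Thu  1768: Tue/Sat  1769: Thu/Sun  1770: Fri/Mon ✓  1771: Sat/Tue  1772: Sun/Thu  1773: Tue/Fri  …(10 more)…  1784: Mon/Fri  1785: Wed/Sat  1786: Thu/Sun  1787: Fri/Mon ✓  1788: Sat/Wed  1789: Mon/Thu  1790: Tue/Fri  1791: Wed/Sat  1792: Thu/Mon  1793: Sat/Tue  1794: Sun/Wed  1795: Mon/Thu  1796: Tue/Sat  1797: Thu/Sun
Both conditions hold in: 1770, 1781, 1787 — 3.

3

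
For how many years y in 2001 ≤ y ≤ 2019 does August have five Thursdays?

9

August has 31 days; it has five Thursdays when Thursday falls among the first (month-length − 28) days — i.e. when August 1 is one of Thursday/Wednesday/Tuesday.
August 1 by year: 2001:Wed✓ 2002:Thu✓ 2003:Fri 2004:Sun 2005:Mon 2006:Tue✓ 2007:Wed✓ 2008:Fri 2009:Sat 2010:Sun 2011:Mon 2012:Wed✓ 2013:Thu✓ 2014:Fri 2015:Sat 2016:Mon 2017:Tue✓ 2018:Wed✓ 2019:Thu✓
Years with five Thursdays: 2001, 2002, 2006, 2007, 2012, 2013, 2017, 2018, 2019 → 9.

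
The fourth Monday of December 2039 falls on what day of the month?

26

December 1, 2039 is a Thursday, so the first Monday is the 5th.
The fourth Monday is 5 + 21 = 26.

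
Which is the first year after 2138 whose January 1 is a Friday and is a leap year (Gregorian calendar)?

2140

Jan 1 advances by 2 weekdays after a leap year and by 1 after a common year.
2138: Jan 1 is Wednesday.
2139: Thursday
2140: Friday (leap)
2140 begins on a Friday and is a leap year.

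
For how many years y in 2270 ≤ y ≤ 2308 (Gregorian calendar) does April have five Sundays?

April has 30 days; it has five Sundays when Sunday falls among the first (month-length − 28) days — i.e. when April 1 is one of Sunday/Saturday.
April 1 by year: 2270:Fri 2271:Sat✓ 2272:Mon 2273:Tue 2274:Wed 2275:Thu 2276:Sat✓ 2277:Sun✓ 2278:Mon 2279:Tue 2280:Thu 2281:Fri 2282:Sat✓ 2283:Sun✓ 2284:Tue …(9 more)… 2294:Sun✓ 2295:Mon 2296:Wed 2297:Thu 2298:Fri 2299:Sat✓ 2300:Sun✓ 2301:Mon 2302:Tue 2303:Wed 2304:Fri 2305:Sat✓ 2306:Sun✓ 2307:Mon 2308:Wed
Years with five Sundays: 2271, 2276, 2277, 2282, 2283, 2288, 2293, 2294, 2299, 2300, 2305, 2306 → 12.

12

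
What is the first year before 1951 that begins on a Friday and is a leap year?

1932

Jan 1 advances by 2 weekdays after a leap year and by 1 after a common year.
1951: Jan 1 is Monday.
1950: Sunday
1949: Saturday
1948: Thursday (leap)
1947: Wednesday
1946: Tuesday
1945: Monday
1944: Saturday (leap)
1943: Friday
1942: Thursday
1941: Wednesday
1940: Monday (leap)
1939: Sunday
1938: Saturday
1937: Friday
1936: Wednesday (leap)
1935: Tuesday
1934: Monday
1933: Sunday
1932: Friday (leap)
1932 begins on a Friday and is a leap year.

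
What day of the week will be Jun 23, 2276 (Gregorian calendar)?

Friday

January 1, 2276 is a Saturday.
June 23 is day 175 of the year, i.e. 174 days after Jan 1.
174 mod 7 = 6, so advance 6 weekdays from Saturday: Friday.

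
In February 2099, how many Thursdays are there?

February 2099 has 28 days and begins on Sunday.
The first Thursday is February 5.
Thursdays fall on 5, 12, 19, 26 — that's 4.

4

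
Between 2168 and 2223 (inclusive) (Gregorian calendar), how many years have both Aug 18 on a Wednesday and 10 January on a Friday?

0

Check each year's weekday for Aug 18 and 10 January:
  2168: Thu/Sun  2169: Fri/Tue  2170: Sat/Wed  2171: Sun/Thu  2172: Tue/Fri  2173: Wed/Sun  2174: Thu/Mon  2175: Fri/Tue  2176: Sun/Wed  2177: Mon/Fri  2178: Tue/Sat  2179: Wed/Sun  2180: Fri/Mon  2181: Sat/Wed  …(28 more)…  2210: Sat/Wed  2211: Sun/Thu  2212: Tue/Fri  2213: Wed/Sun  2214: Thu/Mon  2215: Fri/Tue  2216: Sun/Wed  2217: Mon/Fri  2218: Tue/Sat  2219: Wed/Sun  2220: Fri/Mon  2221: Sat/Wed  2222: Sun/Thu  2223: Mon/Fri
Both conditions hold in: no year — 0.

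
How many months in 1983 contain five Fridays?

A month of length L has five Fridays iff its first Friday is on day ≤ L−28 (so day 1–3 in a 31-day month, 1–2 in a 30-day month, day 1 in a leap February).
Checking each month of 1983: Jan starts Sat (31d); Feb starts Tue (28d); Mar starts Tue (31d); Apr starts Fri (30d) ✓; May starts Sun (31d); Jun starts Wed (30d); Jul starts Fri (31d) ✓; Aug starts Mon (31d); Sep starts Thu (30d) ✓; Oct starts Sat (31d); Nov starts Tue (30d); Dec starts Thu (31d) ✓.
Five-Friday months: April, July, September, December → 4.

4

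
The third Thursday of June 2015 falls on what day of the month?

June 1, 2015 is a Monday, so the first Thursday is the 4th.
The third Thursday is 4 + 14 = 18.

18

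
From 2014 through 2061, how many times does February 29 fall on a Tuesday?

Leap years in 2014–2061: 12 of them.
Feb 29 weekday advances by 5 (mod 7) from one leap year to the next four years later (or differs when a century non-leap intervenes).
Leap-day weekdays: 2016:Mon 2020:Sat 2024:Thu 2028:Tue✓ 2032:Sun 2036:Fri 2040:Wed 2044:Mon 2048:Sat 2052:Thu 2056:Tue✓ 2060:Sun
Tuesday: 2028, 2056 → 2.

2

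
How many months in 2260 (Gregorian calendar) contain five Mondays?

5

A month of length L has five Mondays iff its first Monday is on day ≤ L−28 (so day 1–3 in a 31-day month, 1–2 in a 30-day month, day 1 in a leap February).
Checking each month of 2260: Jan starts Sun (31d) ✓; Feb starts Wed (29d); Mar starts Thu (31d); Apr starts Sun (30d) ✓; May starts Tue (31d); Jun starts Fri (30d); Jul starts Sun (31d) ✓; Aug starts Wed (31d); Sep starts Sat (30d); Oct starts Mon (31d) ✓; Nov starts Thu (30d); Dec starts Sat (31d) ✓.
Five-Monday months: January, April, July, October, December → 5.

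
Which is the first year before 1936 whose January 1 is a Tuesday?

1935

Jan 1 advances by 2 weekdays after a leap year and by 1 after a common year.
1936: Jan 1 is Wednesday (leap).
1935: Tuesday
1935 begins on a Tuesday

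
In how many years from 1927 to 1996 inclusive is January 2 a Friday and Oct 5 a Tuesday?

2

Check each year's weekday for January 2 and Oct 5:
  1927: Sun/Wed  1928: Mon/Fri  1929: Wed/Sat  1930: Thu/Sun  1931: Fri/Mon  1932: Sat/Wed  1933: Mon/Thu  1934: Tue/Fri  1935: Wed/Sat  1936: Thu/Mon  1937: Sat/Tue  1938: Sun/Wed  1939: Mon/Thu  1940: Tue/Sat  …(42 more)…  1983: Sun/Wed  1984: Mon/Fri  1985: Wed/Sat  1986: Thu/Sun  1987: Fri/Mon  1988: Sat/Wed  1989: Mon/Thu  1990: Tue/Fri  1991: Wed/Sat  1992: Thu/Mon  1993: Sat/Tue  1994: Sun/Wed  1995: Mon/Thu  1996: Tue/Sat
Both conditions hold in: 1948, 1976 — 2.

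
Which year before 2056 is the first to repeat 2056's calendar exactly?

2028

Two years share a calendar iff Jan 1 falls on the same weekday and both are leap or both are common. 2056: Jan 1 is Saturday, leap year.
2055: Jan 1 Friday, common
2054: Jan 1 Thursday, common
2053: Jan 1 Wednesday, common
2052: Jan 1 Monday, leap
2051: Jan 1 Sunday, common
2050: Jan 1 Saturday, common
2049: Jan 1 Friday, common
2048: Jan 1 Wednesday, leap
2047: Jan 1 Tuesday, common
2046: Jan 1 Monday, common
2045: Jan 1 Sunday, common
2044: Jan 1 Friday, leap
2043: Jan 1 Thursday, common
2042: Jan 1 Wednesday, common
2041: Jan 1 Tuesday, common
2040: Jan 1 Sunday, leap
2039: Jan 1 Saturday, common
2038: Jan 1 Friday, common
2037: Jan 1 Thursday, common
2036: Jan 1 Tuesday, leap
2035: Jan 1 Monday, common
2034: Jan 1 Sunday, common
2033: Jan 1 Saturday, common
2032: Jan 1 Thursday, leap
2031: Jan 1 Wednesday, common
2030: Jan 1 Tuesday, common
2029: Jan 1 Monday, common
2028: Jan 1 Saturday, leap
2028 matches on both conditions.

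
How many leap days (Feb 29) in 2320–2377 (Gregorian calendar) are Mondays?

Leap years in 2320–2377: 15 of them.
Feb 29 weekday advances by 5 (mod 7) from one leap year to the next four years later (or differs when a century non-leap intervenes).
Leap-day weekdays: 2320:Sun 2324:Fri 2328:Wed 2332:Mon✓ 2336:Sat 2340:Thu 2344:Tue 2348:Sun 2352:Fri 2356:Wed 2360:Mon✓ 2364:Sat 2368:Thu 2372:Tue 2376:Sun
Monday: 2332, 2360 → 2.

2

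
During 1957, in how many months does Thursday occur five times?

A month of length L has five Thursdays iff its first Thursday is on day ≤ L−28 (so day 1–3 in a 31-day month, 1–2 in a 30-day month, day 1 in a leap February).
Checking each month of 1957: Jan starts Tue (31d) ✓; Feb starts Fri (28d); Mar starts Fri (31d); Apr starts Mon (30d); May starts Wed (31d) ✓; Jun starts Sat (30d); Jul starts Mon (31d); Aug starts Thu (31d) ✓; Sep starts Sun (30d); Oct starts Tue (31d) ✓; Nov starts Fri (30d); Dec starts Sun (31d).
Five-Thursday months: January, May, August, October → 4.

4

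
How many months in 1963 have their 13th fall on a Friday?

Check the 13th of each month of 1963: Jan 13: Sun, Feb 13: Wed, Mar 13: Wed, Apr 13: Sat, May 13: Mon, Jun 13: Thu, Jul 13: Sat, Aug 13: Tue, Sep 13: Fri, Oct 13: Sun, Nov 13: Wed, Dec 13: Fri.
Friday occurs in September, December — 2 months.

2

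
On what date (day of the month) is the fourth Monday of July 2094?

26

July 1, 2094 is a Thursday, so the first Monday is the 5th.
The fourth Monday is 5 + 21 = 26.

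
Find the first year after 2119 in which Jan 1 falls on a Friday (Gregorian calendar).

Jan 1 advances by 2 weekdays after a leap year and by 1 after a common year.
2119: Jan 1 is Sunday.
2120: Monday (leap)
2121: Wednesday
2122: Thursday
2123: Friday
2123 begins on a Friday

2123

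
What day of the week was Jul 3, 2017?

January 1, 2017 is a Sunday.
July 3 is day 184 of the year, i.e. 183 days after Jan 1.
183 mod 7 = 1, so advance 1 weekday from Sunday: Monday.

Monday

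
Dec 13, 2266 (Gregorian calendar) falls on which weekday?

January 1, 2266 is a Monday.
December 13 is day 347 of the year, i.e. 346 days after Jan 1.
346 mod 7 = 3, so advance 3 weekdays from Monday: Thursday.

Thursday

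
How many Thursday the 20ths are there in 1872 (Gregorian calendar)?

1

Check the 20th of each month of 1872: Jan 20: Sat, Feb 20: Tue, Mar 20: Wed, Apr 20: Sat, May 20: Mon, Jun 20: Thu, Jul 20: Sat, Aug 20: Tue, Sep 20: Fri, Oct 20: Sun, Nov 20: Wed, Dec 20: Fri.
Thursday occurs in June — 1 month.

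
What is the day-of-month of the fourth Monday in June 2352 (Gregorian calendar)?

June 1, 2352 is a Sunday, so the first Monday is the 2nd.
The fourth Monday is 2 + 21 = 23.

23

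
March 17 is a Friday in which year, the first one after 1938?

From one year to the next, a fixed date's weekday advances by 1, or by 2 when a Feb 29 lies between the two dates.
1938: March 17 is Thursday.
1939: Friday (+1)
March 17 falls on a Friday in 1939.

1939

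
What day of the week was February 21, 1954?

January 1, 1954 is a Friday.
February 21 is day 52 of the year, i.e. 51 days after Jan 1.
51 mod 7 = 2, so advance 2 weekdays from Friday: Sunday.

Sunday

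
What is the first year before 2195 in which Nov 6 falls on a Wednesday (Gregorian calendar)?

2193

From one year to the next, a fixed date's weekday advances by 1, or by 2 when a Feb 29 lies between the two dates.
2195: November 6 is Friday.
2194: Thursday (−1)
2193: Wednesday (−1)
Nov 6 falls on a Wednesday in 2193.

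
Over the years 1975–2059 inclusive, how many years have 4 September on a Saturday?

Track 4 September's weekday year by year (advancing +1, or +2 across a Feb 29):
  1975: Thu  1976: Sat (+2) ✓  1977: Sun (+1)  1978: Mon (+1)  1979: Tue (+1)
  1980: Thu (+2)  1981: Fri (+1)  1982: Sat (+1) ✓  1983: Sun (+1)  1984: Tue (+2)
  1985: Wed (+1)  1986: Thu (+1)  1987: Fri (+1)  1988: Sun (+2)  … (57 more years) …
  2046: Tue (+1)  2047: Wed (+1)  2048: Fri (+2)  2049: Sat (+1) ✓  2050: Sun (+1)
  2051: Mon (+1)  2052: Wed (+2)  2053: Thu (+1)  2054: Fri (+1)  2055: Sat (+1) ✓
  2056: Mon (+2)  2057: Tue (+1)  2058: Wed (+1)  2059: Thu (+1)
Saturday years: 1976, 1982, 1993, 1999, 2004, 2010, 2021, 2027, 2032, 2038, 2049, 2055 — 12 in total.

12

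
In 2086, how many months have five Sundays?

4

A month of length L has five Sundays iff its first Sunday is on day ≤ L−28 (so day 1–3 in a 31-day month, 1–2 in a 30-day month, day 1 in a leap February).
Checking each month of 2086: Jan starts Tue (31d); Feb starts Fri (28d); Mar starts Fri (31d) ✓; Apr starts Mon (30d); May starts Wed (31d); Jun starts Sat (30d) ✓; Jul starts Mon (31d); Aug starts Thu (31d); Sep starts Sun (30d) ✓; Oct starts Tue (31d); Nov starts Fri (30d); Dec starts Sun (31d) ✓.
Five-Sunday months: March, June, September, December → 4.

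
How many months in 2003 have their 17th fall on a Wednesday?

2

Check the 17th of each month of 2003: Jan 17: Fri, Feb 17: Mon, Mar 17: Mon, Apr 17: Thu, May 17: Sat, Jun 17: Tue, Jul 17: Thu, Aug 17: Sun, Sep 17: Wed, Oct 17: Fri, Nov 17: Mon, Dec 17: Wed.
Wednesday occurs in September, December — 2 months.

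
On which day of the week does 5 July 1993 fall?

January 1, 1993 is a Friday.
July 5 is day 186 of the year, i.e. 185 days after Jan 1.
185 mod 7 = 3, so advance 3 weekdays from Friday: Monday.

Monday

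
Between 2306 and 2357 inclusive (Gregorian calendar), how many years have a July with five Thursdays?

22

July has 31 days; it has five Thursdays when Thursday falls among the first (month-length − 28) days — i.e. when July 1 is one of Thursday/Wednesday/Tuesday.
July 1 by year: 2306:Sun 2307:Mon 2308:Wed✓ 2309:Thu✓ 2310:Fri 2311:Sat 2312:Mon 2313:Tue✓ 2314:Wed✓ 2315:Thu✓ 2316:Sat 2317:Sun 2318:Mon 2319:Tue✓ 2320:Thu✓ …(22 more)… 2343:Thu✓ 2344:Sat 2345:Sun 2346:Mon 2347:Tue✓ 2348:Thu✓ 2349:Fri 2350:Sat 2351:Sun 2352:Tue✓ 2353:Wed✓ 2354:Thu✓ 2355:Fri 2356:Sun 2357:Mon
Years with five Thursdays: 2308, 2309, 2313, 2314, 2315, 2319, 2320, 2324, 2325, 2326, 2330, 2331, 2336, 2337, 2341, 2342, 2343, 2347, 2348, 2352, 2353, 2354 → 22.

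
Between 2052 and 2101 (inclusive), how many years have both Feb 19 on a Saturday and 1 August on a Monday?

Check each year's weekday for Feb 19 and 1 August:
  2052: Mon/Thu  2053: Wed/Fri  2054: Thu/Sat  2055: Fri/Sun  2056: Sat/Tue  2057: Mon/Wed  2058: Tue/Thu  2059: Wed/Fri  2060: Thu/Sun  2061: Sat/Mon ✓  2062: Sun/Tue  2063: Mon/Wed  2064: Tue/Fri  2065: Thu/Sat  …(22 more)…  2088: Thu/Sun  2089: Sat/Mon ✓  2090: Sun/Tue  2091: Mon/Wed  2092: Tue/Fri  2093: Thu/Sat  2094: Fri/Sun  2095: Sat/Mon ✓  2096: Sun/Wed  2097: Tue/Thu  2098: Wed/Fri  2099: Thu/Sat  2100: Fri/Sun  2101: Sat/Mon ✓
Both conditions hold in: 2061, 2067, 2078, 2089, 2095, 2101 — 6.

6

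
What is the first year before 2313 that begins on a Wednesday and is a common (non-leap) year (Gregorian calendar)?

2302

Jan 1 advances by 2 weekdays after a leap year and by 1 after a common year.
2313: Jan 1 is Wednesday.
2312: Monday (leap)
2311: Sunday
2310: Saturday
2309: Friday
2308: Wednesday (leap)
2307: Tuesday
2306: Monday
2305: Sunday
2304: Friday (leap)
2303: Thursday
2302: Wednesday
2302 begins on a Wednesday and is a common year.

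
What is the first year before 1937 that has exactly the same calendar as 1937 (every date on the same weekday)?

Two years share a calendar iff Jan 1 falls on the same weekday and both are leap or both are common. 1937: Jan 1 is Friday, common year.
1936: Jan 1 Wednesday, leap
1935: Jan 1 Tuesday, common
1934: Jan 1 Monday, common
1933: Jan 1 Sunday, common
1932: Jan 1 Friday, leap
1931: Jan 1 Thursday, common
1930: Jan 1 Wednesday, common
1929: Jan 1 Tuesday, common
1928: Jan 1 Sunday, leap
1927: Jan 1 Saturday, common
1926: Jan 1 Friday, common
1926 matches on both conditions.

1926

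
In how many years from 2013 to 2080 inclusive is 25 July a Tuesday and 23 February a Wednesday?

2

Check each year's weekday for 25 July and 23 February:
  2013: Thu/Sat  2014: Fri/Sun  2015: Sat/Mon  2016: Mon/Tue  2017: Tue/Thu  2018: Wed/Fri  2019: Thu/Sat  2020: Sat/Sun  2021: Sun/Tue  2022: Mon/Wed  2023: Tue/Thu  2024: Thu/Fri  2025: Fri/Sun  2026: Sat/Mon  …(40 more)…  2067: Mon/Wed  2068: Wed/Thu  2069: Thu/Sat  2070: Fri/Sun  2071: Sat/Mon  2072: Mon/Tue  2073: Tue/Thu  2074: Wed/Fri  2075: Thu/Sat  2076: Sat/Sun  2077: Sun/Tue  2078: Mon/Wed  2079: Tue/Thu  2080: Thu/Fri
Both conditions hold in: 2028, 2056 — 2.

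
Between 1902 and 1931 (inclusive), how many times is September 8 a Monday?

5

Track September 8's weekday year by year (advancing +1, or +2 across a Feb 29):
  1902: Mon ✓  1903: Tue (+1)  1904: Thu (+2)  1905: Fri (+1)  1906: Sat (+1)
  1907: Sun (+1)  1908: Tue (+2)  1909: Wed (+1)  1910: Thu (+1)  1911: Fri (+1)
  1912: Sun (+2)  1913: Mon (+1) ✓  1914: Tue (+1)  1915: Wed (+1)  1916: Fri (+2)
  1917: Sat (+1)  1918: Sun (+1)  1919: Mon (+1) ✓  1920: Wed (+2)  1921: Thu (+1)
  1922: Fri (+1)  1923: Sat (+1)  1924: Mon (+2) ✓  1925: Tue (+1)  1926: Wed (+1)
  1927: Thu (+1)  1928: Sat (+2)  1929: Sun (+1)  1930: Mon (+1) ✓  1931: Tue (+1)
Monday years: 1902, 1913, 1919, 1924, 1930 — 5 in total.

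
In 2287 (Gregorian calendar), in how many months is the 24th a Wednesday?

Check the 24th of each month of 2287: Jan 24: Mon, Feb 24: Thu, Mar 24: Thu, Apr 24: Sun, May 24: Tue, Jun 24: Fri, Jul 24: Sun, Aug 24: Wed, Sep 24: Sat, Oct 24: Mon, Nov 24: Thu, Dec 24: Sat.
Wednesday occurs in August — 1 month.

1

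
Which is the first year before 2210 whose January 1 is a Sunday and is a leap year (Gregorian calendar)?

2204

Jan 1 advances by 2 weekdays after a leap year and by 1 after a common year.
2210: Jan 1 is Monday.
2209: Sunday
2208: Friday (leap)
2207: Thursday
2206: Wednesday
2205: Tuesday
2204: Sunday (leap)
2204 begins on a Sunday and is a leap year.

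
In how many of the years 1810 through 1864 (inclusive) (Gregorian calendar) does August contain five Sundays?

August has 31 days; it has five Sundays when Sunday falls among the first (month-length − 28) days — i.e. when August 1 is one of Sunday/Saturday/Friday.
August 1 by year: 1810:Wed 1811:Thu 1812:Sat✓ 1813:Sun✓ 1814:Mon 1815:Tue 1816:Thu 1817:Fri✓ 1818:Sat✓ 1819:Sun✓ 1820:Tue 1821:Wed 1822:Thu 1823:Fri✓ 1824:Sun✓ …(25 more)… 1850:Thu 1851:Fri✓ 1852:Sun✓ 1853:Mon 1854:Tue 1855:Wed 1856:Fri✓ 1857:Sat✓ 1858:Sun✓ 1859:Mon 1860:Wed 1861:Thu 1862:Fri✓ 1863:Sat✓ 1864:Mon
Years with five Sundays: 1812, 1813, 1817, 1818, 1819, 1823, 1824, 1828, 1829, 1830, 1834, 1835, 1840, 1841, 1845, 1846, 1847, 1851, 1852, 1856, 1857, 1858, 1862, 1863 → 24.

24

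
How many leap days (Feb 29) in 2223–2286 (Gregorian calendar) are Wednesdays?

2

Leap years in 2223–2286: 16 of them.
Feb 29 weekday advances by 5 (mod 7) from one leap year to the next four years later (or differs when a century non-leap intervenes).
Leap-day weekdays: 2224:Sun 2228:Fri 2232:Wed✓ 2236:Mon 2240:Sat 2244:Thu 2248:Tue 2252:Sun 2256:Fri 2260:Wed✓ 2264:Mon 2268:Sat 2272:Thu 2276:Tue 2280:Sun 2284:Fri
Wednesday: 2232, 2260 → 2.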